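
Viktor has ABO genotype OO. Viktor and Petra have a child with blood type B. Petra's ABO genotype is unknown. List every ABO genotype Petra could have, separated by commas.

AB, BB, BO

For each candidate genotype of Petra, check whether crossing it with OO can produce every observed child phenotype.
  AA → possible child types {A} ✗
  AB → possible child types {A, B} ✓
  AO → possible child types {O, A} ✗
  BB → possible child types {B} ✓
  BO → possible child types {O, B} ✓
  OO → possible child types {O} ✗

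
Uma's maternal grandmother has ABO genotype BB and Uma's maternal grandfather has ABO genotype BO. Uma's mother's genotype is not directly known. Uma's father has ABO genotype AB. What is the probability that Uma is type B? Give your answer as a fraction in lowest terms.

1/2

Uma's mother's ABO genotype from BB × BO: 1/2 BB, 1/2 BO.
Crossing each possibility with the father AB and summing P(type B): 1/2·1/2 + 1/2·1/2 = 1/2.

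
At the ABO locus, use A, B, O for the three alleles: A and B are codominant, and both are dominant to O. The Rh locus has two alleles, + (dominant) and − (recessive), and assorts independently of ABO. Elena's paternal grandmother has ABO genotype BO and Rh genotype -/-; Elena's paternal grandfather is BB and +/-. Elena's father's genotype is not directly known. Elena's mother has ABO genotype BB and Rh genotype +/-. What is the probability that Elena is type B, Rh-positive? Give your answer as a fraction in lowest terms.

5/8

Elena's father's ABO genotype from BO × BB: 1/2 BB, 1/2 BO.
Crossing each possibility with the mother BB and summing P(type B): 1/2·1 + 1/2·1 = 1.
Similarly for Rh via the father's Rh distribution: P(Rh+) = 5/8.
Independent loci: 1 × 5/8 = 5/8.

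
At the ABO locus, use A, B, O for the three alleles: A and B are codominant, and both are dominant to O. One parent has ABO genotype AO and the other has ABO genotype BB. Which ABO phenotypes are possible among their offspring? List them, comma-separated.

Gametes from AO × BB give offspring ABO genotypes AB, BO, i.e. phenotypes B, AB.

B, AB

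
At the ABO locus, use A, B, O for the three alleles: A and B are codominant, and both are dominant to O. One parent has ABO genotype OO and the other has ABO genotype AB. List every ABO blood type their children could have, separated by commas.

A, B

Gametes from OO × AB give offspring ABO genotypes AO, BO, i.e. phenotypes A, B.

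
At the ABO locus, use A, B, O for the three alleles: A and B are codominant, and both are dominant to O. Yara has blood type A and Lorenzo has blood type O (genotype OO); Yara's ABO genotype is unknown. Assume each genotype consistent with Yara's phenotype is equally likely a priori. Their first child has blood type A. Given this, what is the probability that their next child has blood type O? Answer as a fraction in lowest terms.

1/6

Possible genotypes: Yara ∈ {AA, AO}; Lorenzo ∈ {OO}.
Weight each parental genotype pair by prior × P(type-A child):
  AA × OO: posterior weight 2/3; P(next child type O) = 0.
  AO × OO: posterior weight 1/3; P(next child type O) = 1/2.
Weighted sum = 1/6.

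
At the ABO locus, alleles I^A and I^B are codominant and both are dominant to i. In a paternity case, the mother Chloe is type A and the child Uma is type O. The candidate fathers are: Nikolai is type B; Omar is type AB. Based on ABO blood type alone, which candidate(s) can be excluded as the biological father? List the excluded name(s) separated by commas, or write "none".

Omar

A candidate is excluded only if no genotype consistent with his phenotype could produce a type O child with a type A mother.
Omar (type AB): no genotype consistent with that phenotype can produce a type-O child with a type-A mother.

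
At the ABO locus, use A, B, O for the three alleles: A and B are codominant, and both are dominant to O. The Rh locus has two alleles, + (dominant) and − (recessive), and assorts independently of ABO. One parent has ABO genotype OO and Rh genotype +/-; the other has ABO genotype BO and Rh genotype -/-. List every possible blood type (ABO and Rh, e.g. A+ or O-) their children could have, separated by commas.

O+, O-, B+, B-

Gametes from OO × BO give offspring ABO genotypes BO, OO, i.e. phenotypes O, B.
Rh cross +/- × -/- → phenotypes Rh+, Rh-.
Combining independently: O+, O-, B+, B-.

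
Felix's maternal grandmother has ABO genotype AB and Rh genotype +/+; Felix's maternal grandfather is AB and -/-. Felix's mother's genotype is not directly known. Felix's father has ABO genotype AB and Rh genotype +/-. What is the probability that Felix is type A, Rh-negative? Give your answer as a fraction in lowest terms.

1/16

Felix's mother's ABO genotype from AB × AB: 1/4 AA, 1/2 AB, 1/4 BB.
Crossing each possibility with the father AB and summing P(type A): 1/4·1/2 + 1/2·1/4 + 1/4·0 = 1/4.
Similarly for Rh via the mother's Rh distribution: P(Rh-) = 1/4.
Independent loci: 1/4 × 1/4 = 1/16.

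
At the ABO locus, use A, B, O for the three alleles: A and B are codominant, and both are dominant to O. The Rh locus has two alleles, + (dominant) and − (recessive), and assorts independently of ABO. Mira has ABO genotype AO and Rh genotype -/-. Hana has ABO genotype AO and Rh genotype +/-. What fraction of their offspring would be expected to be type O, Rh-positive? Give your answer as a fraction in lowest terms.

ABO cross AO × AO → offspring phenotypes: 1/4 O, 3/4 A.
Rh cross -/- × +/- → 1/2 Rh+, 1/2 Rh-.
Independent loci: P(type O, Rh-positive) = 1/4 × 1/2 = 1/8.

1/8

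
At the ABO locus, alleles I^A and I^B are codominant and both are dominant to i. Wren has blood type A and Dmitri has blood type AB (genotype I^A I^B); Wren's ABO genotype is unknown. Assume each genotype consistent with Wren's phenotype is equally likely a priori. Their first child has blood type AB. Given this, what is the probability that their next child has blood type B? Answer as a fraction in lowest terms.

Possible genotypes: Wren ∈ {I^A I^A, I^A i}; Dmitri ∈ {I^A I^B}.
Weight each parental genotype pair by prior × P(type-AB child):
  I^A I^A × I^A I^B: posterior weight 2/3; P(next child type B) = 0.
  I^A i × I^A I^B: posterior weight 1/3; P(next child type B) = 1/4.
Weighted sum = 1/12.

1/12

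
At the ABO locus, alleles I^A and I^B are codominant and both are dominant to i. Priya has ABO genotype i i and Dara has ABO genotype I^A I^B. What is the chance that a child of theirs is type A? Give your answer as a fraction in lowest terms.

1/2

ABO cross i i × I^A I^B → offspring phenotypes: 1/2 A, 1/2 B.
So P(type A) = 1/2.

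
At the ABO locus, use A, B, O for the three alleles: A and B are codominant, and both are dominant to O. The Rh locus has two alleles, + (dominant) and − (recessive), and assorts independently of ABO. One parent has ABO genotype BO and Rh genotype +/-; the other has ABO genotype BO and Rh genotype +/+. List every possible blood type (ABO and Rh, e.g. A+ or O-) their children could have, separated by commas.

Gametes from BO × BO give offspring ABO genotypes BB, BO, OO, i.e. phenotypes O, B.
Rh cross +/- × +/+ → phenotypes Rh+.
Combining independently: O+, B+.

O+, B+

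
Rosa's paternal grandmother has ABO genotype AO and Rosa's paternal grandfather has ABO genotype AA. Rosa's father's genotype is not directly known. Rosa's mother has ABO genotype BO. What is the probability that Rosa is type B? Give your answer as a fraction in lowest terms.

Rosa's father's ABO genotype from AO × AA: 1/2 AA, 1/2 AO.
Crossing each possibility with the mother BO and summing P(type B): 1/2·0 + 1/2·1/4 = 1/8.

1/8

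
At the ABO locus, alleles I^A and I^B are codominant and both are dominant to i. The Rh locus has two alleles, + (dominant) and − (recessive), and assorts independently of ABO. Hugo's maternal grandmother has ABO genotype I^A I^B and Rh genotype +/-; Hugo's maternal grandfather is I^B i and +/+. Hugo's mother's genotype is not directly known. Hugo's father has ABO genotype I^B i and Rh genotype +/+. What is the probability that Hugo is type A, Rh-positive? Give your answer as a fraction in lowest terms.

Hugo's mother's ABO genotype from I^A I^B × I^B i: 1/4 I^A I^B, 1/4 I^A i, 1/4 I^B I^B, 1/4 I^B i.
Crossing each possibility with the father I^B i and summing P(type A): 1/4·1/4 + 1/4·1/4 + 1/4·0 + 1/4·0 = 1/8.
Similarly for Rh via the mother's Rh distribution: P(Rh+) = 1.
Independent loci: 1/8 × 1 = 1/8.

1/8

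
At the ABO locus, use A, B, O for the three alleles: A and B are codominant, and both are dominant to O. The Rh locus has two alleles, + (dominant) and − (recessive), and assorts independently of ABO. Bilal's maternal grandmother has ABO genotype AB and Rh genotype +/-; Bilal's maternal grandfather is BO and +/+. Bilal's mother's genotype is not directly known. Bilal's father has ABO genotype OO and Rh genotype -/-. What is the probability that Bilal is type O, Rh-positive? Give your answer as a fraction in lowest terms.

3/16

Bilal's mother's ABO genotype from AB × BO: 1/4 AB, 1/4 AO, 1/4 BB, 1/4 BO.
Crossing each possibility with the father OO and summing P(type O): 1/4·0 + 1/4·1/2 + 1/4·0 + 1/4·1/2 = 1/4.
Similarly for Rh via the mother's Rh distribution: P(Rh+) = 3/4.
Independent loci: 1/4 × 3/4 = 3/16.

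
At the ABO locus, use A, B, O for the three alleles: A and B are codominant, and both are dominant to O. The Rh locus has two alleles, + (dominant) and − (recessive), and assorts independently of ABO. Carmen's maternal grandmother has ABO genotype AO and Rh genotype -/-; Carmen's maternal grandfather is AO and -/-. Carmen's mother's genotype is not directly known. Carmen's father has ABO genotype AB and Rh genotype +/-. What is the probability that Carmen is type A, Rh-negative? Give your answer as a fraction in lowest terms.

1/4

Carmen's mother's ABO genotype from AO × AO: 1/4 AA, 1/2 AO, 1/4 OO.
Crossing each possibility with the father AB and summing P(type A): 1/4·1/2 + 1/2·1/2 + 1/4·1/2 = 1/2.
Similarly for Rh via the mother's Rh distribution: P(Rh-) = 1/2.
Independent loci: 1/2 × 1/2 = 1/4.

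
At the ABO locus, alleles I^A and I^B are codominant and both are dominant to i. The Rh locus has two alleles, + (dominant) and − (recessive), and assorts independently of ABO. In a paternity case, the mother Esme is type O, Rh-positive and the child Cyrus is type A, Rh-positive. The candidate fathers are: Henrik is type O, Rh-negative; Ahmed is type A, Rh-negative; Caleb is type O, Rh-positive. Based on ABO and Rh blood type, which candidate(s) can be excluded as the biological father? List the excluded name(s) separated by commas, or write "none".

Henrik, Caleb

A candidate is excluded only if no genotype consistent with his phenotype could produce a type A, Rh-positive child with a type O, Rh-positive mother.
Henrik (type O, Rh-): no genotype consistent with that phenotype can produce a type-A Rh+ child with a type-O mother.
Caleb (type O, Rh+): no genotype consistent with that phenotype can produce a type-A Rh+ child with a type-O mother.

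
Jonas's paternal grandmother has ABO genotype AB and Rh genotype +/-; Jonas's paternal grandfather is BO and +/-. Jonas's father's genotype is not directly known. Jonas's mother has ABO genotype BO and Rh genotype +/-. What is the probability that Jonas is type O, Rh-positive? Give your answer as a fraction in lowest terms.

3/32

Jonas's father's ABO genotype from AB × BO: 1/4 AB, 1/4 AO, 1/4 BB, 1/4 BO.
Crossing each possibility with the mother BO and summing P(type O): 1/4·0 + 1/4·1/4 + 1/4·0 + 1/4·1/4 = 1/8.
Similarly for Rh via the father's Rh distribution: P(Rh+) = 3/4.
Independent loci: 1/8 × 3/4 = 3/32.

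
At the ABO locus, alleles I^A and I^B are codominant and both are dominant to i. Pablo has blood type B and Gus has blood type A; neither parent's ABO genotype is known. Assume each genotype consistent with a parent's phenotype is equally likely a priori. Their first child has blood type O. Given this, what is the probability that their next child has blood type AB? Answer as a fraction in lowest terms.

Possible genotypes: Pablo ∈ {I^B I^B, I^B i}; Gus ∈ {I^A I^A, I^A i}.
Weight each parental genotype pair by prior × P(type-O child):
  I^B i × I^A i: posterior weight 1; P(next child type AB) = 1/4.
Weighted sum = 1/4.

1/4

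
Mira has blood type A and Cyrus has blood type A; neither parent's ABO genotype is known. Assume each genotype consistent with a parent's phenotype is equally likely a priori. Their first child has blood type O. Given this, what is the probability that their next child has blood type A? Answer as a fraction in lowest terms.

Possible genotypes: Mira ∈ {I^A I^A, I^A i}; Cyrus ∈ {I^A I^A, I^A i}.
Weight each parental genotype pair by prior × P(type-O child):
  I^A i × I^A i: posterior weight 1; P(next child type A) = 3/4.
Weighted sum = 3/4.

3/4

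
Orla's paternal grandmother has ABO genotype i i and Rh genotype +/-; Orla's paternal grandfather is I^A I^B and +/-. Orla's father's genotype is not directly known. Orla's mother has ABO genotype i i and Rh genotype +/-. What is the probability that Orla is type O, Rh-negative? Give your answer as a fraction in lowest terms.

1/8

Orla's father's ABO genotype from i i × I^A I^B: 1/2 I^A i, 1/2 I^B i.
Crossing each possibility with the mother i i and summing P(type O): 1/2·1/2 + 1/2·1/2 = 1/2.
Similarly for Rh via the father's Rh distribution: P(Rh-) = 1/4.
Independent loci: 1/2 × 1/4 = 1/8.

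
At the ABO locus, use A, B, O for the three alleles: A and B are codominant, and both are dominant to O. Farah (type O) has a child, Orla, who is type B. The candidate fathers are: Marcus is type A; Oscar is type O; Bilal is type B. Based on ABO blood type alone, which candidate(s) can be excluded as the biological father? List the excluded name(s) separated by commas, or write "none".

Marcus, Oscar

A candidate is excluded only if no genotype consistent with his phenotype could produce a type B child with a type O mother.
Marcus (type A): no genotype consistent with that phenotype can produce a type-B child with a type-O mother.
Oscar (type O): no genotype consistent with that phenotype can produce a type-B child with a type-O mother.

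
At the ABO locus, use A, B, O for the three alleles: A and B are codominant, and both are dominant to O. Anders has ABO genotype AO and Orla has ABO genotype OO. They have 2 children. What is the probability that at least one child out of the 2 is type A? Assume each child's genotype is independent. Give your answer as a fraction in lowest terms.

3/4

ABO cross AO × OO → 1/2 O, 1/2 A.
So P(type A) = 1/2 per child.
P(none) = (1/2)^2 = 1/4; P(at least one) = 1 − 1/4 = 3/4.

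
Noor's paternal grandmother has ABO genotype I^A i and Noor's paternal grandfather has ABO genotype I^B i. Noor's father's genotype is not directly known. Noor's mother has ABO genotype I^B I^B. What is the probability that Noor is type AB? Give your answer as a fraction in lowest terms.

1/4

Noor's father's ABO genotype from I^A i × I^B i: 1/4 I^A I^B, 1/4 I^A i, 1/4 I^B i, 1/4 i i.
Crossing each possibility with the mother I^B I^B and summing P(type AB): 1/4·1/2 + 1/4·1/2 + 1/4·0 + 1/4·0 = 1/4.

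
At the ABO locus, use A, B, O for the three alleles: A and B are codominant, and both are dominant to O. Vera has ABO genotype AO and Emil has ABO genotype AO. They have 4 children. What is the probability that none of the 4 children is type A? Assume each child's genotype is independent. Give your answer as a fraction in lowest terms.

ABO cross AO × AO → 1/4 O, 3/4 A.
So P(type A) = 3/4 per child.
P(not type A) = 1/4 for one child; (1/4)^4 = 1/256.

1/256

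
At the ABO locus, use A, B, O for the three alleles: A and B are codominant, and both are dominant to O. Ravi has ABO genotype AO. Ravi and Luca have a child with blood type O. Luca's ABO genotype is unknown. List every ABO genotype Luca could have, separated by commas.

AO, BO, OO

For each candidate genotype of Luca, check whether crossing it with AO can produce every observed child phenotype.
  AA → possible child types {A} ✗
  AB → possible child types {A, B, AB} ✗
  AO → possible child types {O, A} ✓
  BB → possible child types {B, AB} ✗
  BO → possible child types {O, A, B, AB} ✓
  OO → possible child types {O, A} ✓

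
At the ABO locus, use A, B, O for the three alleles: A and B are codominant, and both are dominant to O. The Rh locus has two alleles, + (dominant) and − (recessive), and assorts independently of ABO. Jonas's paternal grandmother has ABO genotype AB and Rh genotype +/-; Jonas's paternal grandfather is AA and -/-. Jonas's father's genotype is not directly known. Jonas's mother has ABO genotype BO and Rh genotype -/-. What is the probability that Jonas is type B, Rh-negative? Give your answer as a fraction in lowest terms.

Jonas's father's ABO genotype from AB × AA: 1/2 AA, 1/2 AB.
Crossing each possibility with the mother BO and summing P(type B): 1/2·0 + 1/2·1/2 = 1/4.
Similarly for Rh via the father's Rh distribution: P(Rh-) = 3/4.
Independent loci: 1/4 × 3/4 = 3/16.

3/16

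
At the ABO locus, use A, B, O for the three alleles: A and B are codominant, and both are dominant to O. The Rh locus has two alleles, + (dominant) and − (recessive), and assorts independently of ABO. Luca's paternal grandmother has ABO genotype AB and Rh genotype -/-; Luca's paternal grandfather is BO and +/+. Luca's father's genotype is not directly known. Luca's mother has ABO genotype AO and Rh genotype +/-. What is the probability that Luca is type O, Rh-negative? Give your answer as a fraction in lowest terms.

1/32

Luca's father's ABO genotype from AB × BO: 1/4 AB, 1/4 AO, 1/4 BB, 1/4 BO.
Crossing each possibility with the mother AO and summing P(type O): 1/4·0 + 1/4·1/4 + 1/4·0 + 1/4·1/4 = 1/8.
Similarly for Rh via the father's Rh distribution: P(Rh-) = 1/4.
Independent loci: 1/8 × 1/4 = 1/32.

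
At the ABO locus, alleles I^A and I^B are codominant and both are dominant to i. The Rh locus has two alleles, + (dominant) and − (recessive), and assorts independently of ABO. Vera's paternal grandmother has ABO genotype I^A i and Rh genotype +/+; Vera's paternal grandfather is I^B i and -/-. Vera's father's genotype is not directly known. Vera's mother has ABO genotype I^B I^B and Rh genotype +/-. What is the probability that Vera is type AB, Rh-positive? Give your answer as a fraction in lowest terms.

3/16

Vera's father's ABO genotype from I^A i × I^B i: 1/4 I^A I^B, 1/4 I^A i, 1/4 I^B i, 1/4 i i.
Crossing each possibility with the mother I^B I^B and summing P(type AB): 1/4·1/2 + 1/4·1/2 + 1/4·0 + 1/4·0 = 1/4.
Similarly for Rh via the father's Rh distribution: P(Rh+) = 3/4.
Independent loci: 1/4 × 3/4 = 3/16.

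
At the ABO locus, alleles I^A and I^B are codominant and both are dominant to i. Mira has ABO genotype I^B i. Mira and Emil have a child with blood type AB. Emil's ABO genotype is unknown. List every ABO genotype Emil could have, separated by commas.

I^A I^A, I^A I^B, I^A i

For each candidate genotype of Emil, check whether crossing it with I^B i can produce every observed child phenotype.
  I^A I^A → possible child types {A, AB} ✓
  I^A I^B → possible child types {A, B, AB} ✓
  I^A i → possible child types {O, A, B, AB} ✓
  I^B I^B → possible child types {B} ✗
  I^B i → possible child types {O, B} ✗
  i i → possible child types {O, B} ✗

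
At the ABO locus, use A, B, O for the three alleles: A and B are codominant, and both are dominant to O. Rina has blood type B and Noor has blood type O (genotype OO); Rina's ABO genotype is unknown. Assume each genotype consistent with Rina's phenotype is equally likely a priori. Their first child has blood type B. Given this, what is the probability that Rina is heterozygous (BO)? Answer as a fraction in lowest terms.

1/3

Possible genotypes: Rina ∈ {BB, BO}; Noor ∈ {OO}.
Weight each parental genotype pair by prior × P(type-B child):
  BB × OO: posterior weight 2/3.
  BO × OO: posterior weight 1/3.
Sum the posterior weight over pairs where Rina is BO: 1/3.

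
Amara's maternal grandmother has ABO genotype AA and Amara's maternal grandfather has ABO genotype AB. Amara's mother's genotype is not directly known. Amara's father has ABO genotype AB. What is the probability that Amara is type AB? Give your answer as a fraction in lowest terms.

1/2

Amara's mother's ABO genotype from AA × AB: 1/2 AA, 1/2 AB.
Crossing each possibility with the father AB and summing P(type AB): 1/2·1/2 + 1/2·1/2 = 1/2.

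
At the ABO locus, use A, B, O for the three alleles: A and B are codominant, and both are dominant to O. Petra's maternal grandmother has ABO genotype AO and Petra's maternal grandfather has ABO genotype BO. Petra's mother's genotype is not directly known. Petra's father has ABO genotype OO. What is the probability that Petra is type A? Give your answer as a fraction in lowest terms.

1/4

Petra's mother's ABO genotype from AO × BO: 1/4 AB, 1/4 AO, 1/4 BO, 1/4 OO.
Crossing each possibility with the father OO and summing P(type A): 1/4·1/2 + 1/4·1/2 + 1/4·0 + 1/4·0 = 1/4.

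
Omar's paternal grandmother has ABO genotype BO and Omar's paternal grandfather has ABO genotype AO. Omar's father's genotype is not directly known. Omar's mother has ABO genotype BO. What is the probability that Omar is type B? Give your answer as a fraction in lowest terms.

1/2

Omar's father's ABO genotype from BO × AO: 1/4 AB, 1/4 AO, 1/4 BO, 1/4 OO.
Crossing each possibility with the mother BO and summing P(type B): 1/4·1/2 + 1/4·1/4 + 1/4·3/4 + 1/4·1/2 = 1/2.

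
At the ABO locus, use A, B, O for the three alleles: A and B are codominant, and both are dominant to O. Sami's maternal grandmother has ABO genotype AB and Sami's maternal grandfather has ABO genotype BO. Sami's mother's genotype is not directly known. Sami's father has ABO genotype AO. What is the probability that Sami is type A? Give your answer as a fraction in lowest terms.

Sami's mother's ABO genotype from AB × BO: 1/4 AB, 1/4 AO, 1/4 BB, 1/4 BO.
Crossing each possibility with the father AO and summing P(type A): 1/4·1/2 + 1/4·3/4 + 1/4·0 + 1/4·1/4 = 3/8.

3/8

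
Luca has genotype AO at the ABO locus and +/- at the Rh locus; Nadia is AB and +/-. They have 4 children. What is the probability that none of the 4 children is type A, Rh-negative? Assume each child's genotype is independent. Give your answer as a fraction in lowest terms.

2401/4096

ABO cross AO × AB → 1/2 A, 1/4 B, 1/4 AB.
Rh cross +/- × +/- → 3/4 Rh+, 1/4 Rh-; so P(type A, Rh-negative) = 1/2 × 1/4 = 1/8 per child.
P(not type A, Rh-negative) = 7/8 for one child; (7/8)^4 = 2401/4096.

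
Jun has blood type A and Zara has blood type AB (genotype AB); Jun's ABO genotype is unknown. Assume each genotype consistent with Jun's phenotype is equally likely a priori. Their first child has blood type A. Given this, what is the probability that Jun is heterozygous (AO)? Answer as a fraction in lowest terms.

Possible genotypes: Jun ∈ {AA, AO}; Zara ∈ {AB}.
Weight each parental genotype pair by prior × P(type-A child):
  AA × AB: posterior weight 1/2.
  AO × AB: posterior weight 1/2.
Sum the posterior weight over pairs where Jun is AO: 1/2.

1/2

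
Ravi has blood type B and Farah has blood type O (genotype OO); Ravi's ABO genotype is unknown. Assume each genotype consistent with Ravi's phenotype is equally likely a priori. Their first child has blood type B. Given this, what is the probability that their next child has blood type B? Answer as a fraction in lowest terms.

5/6

Possible genotypes: Ravi ∈ {BB, BO}; Farah ∈ {OO}.
Weight each parental genotype pair by prior × P(type-B child):
  BB × OO: posterior weight 2/3; P(next child type B) = 1.
  BO × OO: posterior weight 1/3; P(next child type B) = 1/2.
Weighted sum = 5/6.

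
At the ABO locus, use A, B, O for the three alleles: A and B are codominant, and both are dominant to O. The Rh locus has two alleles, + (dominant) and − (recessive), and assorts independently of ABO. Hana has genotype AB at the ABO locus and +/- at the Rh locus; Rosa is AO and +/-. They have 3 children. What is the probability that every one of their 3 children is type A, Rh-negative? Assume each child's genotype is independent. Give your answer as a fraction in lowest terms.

ABO cross AB × AO → 1/2 A, 1/4 B, 1/4 AB.
Rh cross +/- × +/- → 3/4 Rh+, 1/4 Rh-; so P(type A, Rh-negative) = 1/2 × 1/4 = 1/8 per child.
All 3 independent: (1/8)^3 = 1/512.

1/512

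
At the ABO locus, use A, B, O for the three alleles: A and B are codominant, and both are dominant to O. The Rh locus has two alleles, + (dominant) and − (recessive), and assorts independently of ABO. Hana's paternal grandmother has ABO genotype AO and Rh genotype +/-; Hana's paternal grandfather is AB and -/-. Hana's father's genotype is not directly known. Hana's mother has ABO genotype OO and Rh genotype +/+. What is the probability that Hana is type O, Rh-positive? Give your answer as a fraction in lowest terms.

Hana's father's ABO genotype from AO × AB: 1/4 AA, 1/4 AB, 1/4 AO, 1/4 BO.
Crossing each possibility with the mother OO and summing P(type O): 1/4·0 + 1/4·0 + 1/4·1/2 + 1/4·1/2 = 1/4.
Similarly for Rh via the father's Rh distribution: P(Rh+) = 1.
Independent loci: 1/4 × 1 = 1/4.

1/4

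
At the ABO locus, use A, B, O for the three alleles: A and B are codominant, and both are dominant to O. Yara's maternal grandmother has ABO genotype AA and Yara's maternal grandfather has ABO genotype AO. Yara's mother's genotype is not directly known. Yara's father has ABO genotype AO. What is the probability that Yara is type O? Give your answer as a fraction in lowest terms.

1/8

Yara's mother's ABO genotype from AA × AO: 1/2 AA, 1/2 AO.
Crossing each possibility with the father AO and summing P(type O): 1/2·0 + 1/2·1/4 = 1/8.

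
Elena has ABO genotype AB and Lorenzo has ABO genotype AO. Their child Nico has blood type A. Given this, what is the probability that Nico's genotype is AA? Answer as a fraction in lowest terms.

1/2

Cross AB × AO → 1/4 AA, 1/4 AB, 1/4 AO, 1/4 BO.
Type-A genotypes among offspring: AA (1/4), AO (1/4); total 1/2.
P(AA | type A) = (1/4) / (1/2) = 1/2.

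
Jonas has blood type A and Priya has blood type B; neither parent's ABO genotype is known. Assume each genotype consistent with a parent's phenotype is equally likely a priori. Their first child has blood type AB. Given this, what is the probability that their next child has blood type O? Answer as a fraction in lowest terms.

1/36

Possible genotypes: Jonas ∈ {I^A I^A, I^A i}; Priya ∈ {I^B I^B, I^B i}.
Weight each parental genotype pair by prior × P(type-AB child):
  I^A I^A × I^B I^B: posterior weight 4/9; P(next child type O) = 0.
  I^A I^A × I^B i: posterior weight 2/9; P(next child type O) = 0.
  I^A i × I^B I^B: posterior weight 2/9; P(next child type O) = 0.
  I^A i × I^B i: posterior weight 1/9; P(next child type O) = 1/4.
Weighted sum = 1/36.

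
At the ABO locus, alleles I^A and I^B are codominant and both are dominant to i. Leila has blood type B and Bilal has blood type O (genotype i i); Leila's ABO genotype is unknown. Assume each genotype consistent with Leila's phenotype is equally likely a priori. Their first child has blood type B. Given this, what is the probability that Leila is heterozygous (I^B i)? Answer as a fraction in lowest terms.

Possible genotypes: Leila ∈ {I^B I^B, I^B i}; Bilal ∈ {i i}.
Weight each parental genotype pair by prior × P(type-B child):
  I^B I^B × i i: posterior weight 2/3.
  I^B i × i i: posterior weight 1/3.
Sum the posterior weight over pairs where Leila is I^B i: 1/3.

1/3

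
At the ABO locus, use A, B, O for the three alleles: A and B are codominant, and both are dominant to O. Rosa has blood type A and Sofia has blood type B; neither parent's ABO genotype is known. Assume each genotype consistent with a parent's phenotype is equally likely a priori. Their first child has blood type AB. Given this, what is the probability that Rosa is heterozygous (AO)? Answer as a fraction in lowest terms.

Possible genotypes: Rosa ∈ {AA, AO}; Sofia ∈ {BB, BO}.
Weight each parental genotype pair by prior × P(type-AB child):
  AA × BB: posterior weight 4/9.
  AA × BO: posterior weight 2/9.
  AO × BB: posterior weight 2/9.
  AO × BO: posterior weight 1/9.
Sum the posterior weight over pairs where Rosa is AO: 1/3.

1/3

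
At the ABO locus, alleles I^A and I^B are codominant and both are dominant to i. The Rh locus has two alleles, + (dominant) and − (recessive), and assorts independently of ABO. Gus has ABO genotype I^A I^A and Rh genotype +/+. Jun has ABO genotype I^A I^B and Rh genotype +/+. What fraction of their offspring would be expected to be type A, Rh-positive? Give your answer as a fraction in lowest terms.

ABO cross I^A I^A × I^A I^B → offspring phenotypes: 1/2 A, 1/2 AB.
Rh cross +/+ × +/+ → 1 Rh+.
Independent loci: P(type A, Rh-positive) = 1/2 × 1 = 1/2.

1/2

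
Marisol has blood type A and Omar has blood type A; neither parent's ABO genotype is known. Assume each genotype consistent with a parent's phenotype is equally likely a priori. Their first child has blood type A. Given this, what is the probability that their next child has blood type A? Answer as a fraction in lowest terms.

19/20

Possible genotypes: Marisol ∈ {AA, AO}; Omar ∈ {AA, AO}.
Weight each parental genotype pair by prior × P(type-A child):
  AA × AA: posterior weight 4/15; P(next child type A) = 1.
  AA × AO: posterior weight 4/15; P(next child type A) = 1.
  AO × AA: posterior weight 4/15; P(next child type A) = 1.
  AO × AO: posterior weight 1/5; P(next child type A) = 3/4.
Weighted sum = 19/20.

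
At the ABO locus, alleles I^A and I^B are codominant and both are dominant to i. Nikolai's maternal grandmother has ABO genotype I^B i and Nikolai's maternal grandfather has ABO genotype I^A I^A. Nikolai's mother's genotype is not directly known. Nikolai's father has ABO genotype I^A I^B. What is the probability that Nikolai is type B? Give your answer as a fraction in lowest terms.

1/4

Nikolai's mother's ABO genotype from I^B i × I^A I^A: 1/2 I^A I^B, 1/2 I^A i.
Crossing each possibility with the father I^A I^B and summing P(type B): 1/2·1/4 + 1/2·1/4 = 1/4.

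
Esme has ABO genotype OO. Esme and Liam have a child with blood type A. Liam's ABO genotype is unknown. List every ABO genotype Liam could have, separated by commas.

AA, AB, AO

For each candidate genotype of Liam, check whether crossing it with OO can produce every observed child phenotype.
  AA → possible child types {A} ✓
  AB → possible child types {A, B} ✓
  AO → possible child types {O, A} ✓
  BB → possible child types {B} ✗
  BO → possible child types {O, B} ✗
  OO → possible child types {O} ✗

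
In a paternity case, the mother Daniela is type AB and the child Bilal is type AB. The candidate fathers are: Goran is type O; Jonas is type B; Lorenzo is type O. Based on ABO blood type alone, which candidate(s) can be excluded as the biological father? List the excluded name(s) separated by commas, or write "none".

A candidate is excluded only if no genotype consistent with his phenotype could produce a type AB child with a type AB mother.
Goran (type O): no genotype consistent with that phenotype can produce a type-AB child with a type-AB mother.
Lorenzo (type O): no genotype consistent with that phenotype can produce a type-AB child with a type-AB mother.

Goran, Lorenzo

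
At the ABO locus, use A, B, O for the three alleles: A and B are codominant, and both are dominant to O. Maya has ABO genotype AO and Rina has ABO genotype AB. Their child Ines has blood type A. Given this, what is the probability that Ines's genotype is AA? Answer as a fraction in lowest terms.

Cross AO × AB → 1/4 AA, 1/4 AB, 1/4 AO, 1/4 BO.
Type-A genotypes among offspring: AA (1/4), AO (1/4); total 1/2.
P(AA | type A) = (1/4) / (1/2) = 1/2.

1/2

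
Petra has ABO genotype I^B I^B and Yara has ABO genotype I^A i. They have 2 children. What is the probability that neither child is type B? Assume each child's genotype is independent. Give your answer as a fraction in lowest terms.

1/4

ABO cross I^B I^B × I^A i → 1/2 B, 1/2 AB.
So P(type B) = 1/2 per child.
P(not type B) = 1/2 for one child; (1/2)^2 = 1/4.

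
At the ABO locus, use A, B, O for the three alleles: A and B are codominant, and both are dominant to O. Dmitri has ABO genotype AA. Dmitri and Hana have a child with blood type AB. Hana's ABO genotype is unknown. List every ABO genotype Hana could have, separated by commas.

AB, BB, BO

For each candidate genotype of Hana, check whether crossing it with AA can produce every observed child phenotype.
  AA → possible child types {A} ✗
  AB → possible child types {A, AB} ✓
  AO → possible child types {A} ✗
  BB → possible child types {AB} ✓
  BO → possible child types {A, AB} ✓
  OO → possible child types {A} ✗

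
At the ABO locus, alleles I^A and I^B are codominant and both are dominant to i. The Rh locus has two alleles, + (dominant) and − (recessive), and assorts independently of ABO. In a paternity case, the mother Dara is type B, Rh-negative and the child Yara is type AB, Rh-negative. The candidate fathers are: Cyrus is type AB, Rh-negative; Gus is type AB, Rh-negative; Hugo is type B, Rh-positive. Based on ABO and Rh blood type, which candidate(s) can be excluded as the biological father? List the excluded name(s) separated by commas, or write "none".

Hugo

A candidate is excluded only if no genotype consistent with his phenotype could produce a type AB, Rh-negative child with a type B, Rh-negative mother.
Hugo (type B, Rh+): no genotype consistent with that phenotype can produce a type-AB Rh- child with a type-B mother.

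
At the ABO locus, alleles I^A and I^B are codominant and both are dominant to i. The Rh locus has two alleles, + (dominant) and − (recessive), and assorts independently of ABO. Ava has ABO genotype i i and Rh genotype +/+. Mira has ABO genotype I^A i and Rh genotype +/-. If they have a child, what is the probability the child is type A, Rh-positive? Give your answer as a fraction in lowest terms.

ABO cross i i × I^A i → offspring phenotypes: 1/2 O, 1/2 A.
Rh cross +/+ × +/- → 1 Rh+.
Independent loci: P(type A, Rh-positive) = 1/2 × 1 = 1/2.

1/2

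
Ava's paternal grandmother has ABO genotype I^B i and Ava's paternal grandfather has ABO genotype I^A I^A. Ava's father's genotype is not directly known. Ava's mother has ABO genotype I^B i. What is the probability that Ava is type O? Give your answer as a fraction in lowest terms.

1/8

Ava's father's ABO genotype from I^B i × I^A I^A: 1/2 I^A I^B, 1/2 I^A i.
Crossing each possibility with the mother I^B i and summing P(type O): 1/2·0 + 1/2·1/4 = 1/8.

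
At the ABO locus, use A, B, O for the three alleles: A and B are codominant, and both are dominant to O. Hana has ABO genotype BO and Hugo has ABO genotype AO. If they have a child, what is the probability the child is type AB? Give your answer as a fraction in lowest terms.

ABO cross BO × AO → offspring phenotypes: 1/4 O, 1/4 A, 1/4 B, 1/4 AB.
So P(type AB) = 1/4.

1/4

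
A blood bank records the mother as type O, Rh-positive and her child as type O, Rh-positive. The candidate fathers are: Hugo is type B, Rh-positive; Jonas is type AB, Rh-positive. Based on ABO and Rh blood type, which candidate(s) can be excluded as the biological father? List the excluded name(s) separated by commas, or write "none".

Jonas

A candidate is excluded only if no genotype consistent with his phenotype could produce a type O, Rh-positive child with a type O, Rh-positive mother.
Jonas (type AB, Rh+): no genotype consistent with that phenotype can produce a type-O Rh+ child with a type-O mother.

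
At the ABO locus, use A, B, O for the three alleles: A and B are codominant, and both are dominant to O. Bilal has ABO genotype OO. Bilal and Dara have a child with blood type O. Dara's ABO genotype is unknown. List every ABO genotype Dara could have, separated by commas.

AO, BO, OO

For each candidate genotype of Dara, check whether crossing it with OO can produce every observed child phenotype.
  AA → possible child types {A} ✗
  AB → possible child types {A, B} ✗
  AO → possible child types {O, A} ✓
  BB → possible child types {B} ✗
  BO → possible child types {O, B} ✓
  OO → possible child types {O} ✓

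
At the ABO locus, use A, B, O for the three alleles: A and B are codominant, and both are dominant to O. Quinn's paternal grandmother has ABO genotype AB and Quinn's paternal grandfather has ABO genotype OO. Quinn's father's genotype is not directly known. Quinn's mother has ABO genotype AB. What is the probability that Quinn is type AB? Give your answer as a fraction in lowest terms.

Quinn's father's ABO genotype from AB × OO: 1/2 AO, 1/2 BO.
Crossing each possibility with the mother AB and summing P(type AB): 1/2·1/4 + 1/2·1/4 = 1/4.

1/4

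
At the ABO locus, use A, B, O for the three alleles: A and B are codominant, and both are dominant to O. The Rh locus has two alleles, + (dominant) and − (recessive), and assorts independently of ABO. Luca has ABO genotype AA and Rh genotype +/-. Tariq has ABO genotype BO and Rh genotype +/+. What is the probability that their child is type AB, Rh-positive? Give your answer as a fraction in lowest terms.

ABO cross AA × BO → offspring phenotypes: 1/2 A, 1/2 AB.
Rh cross +/- × +/+ → 1 Rh+.
Independent loci: P(type AB, Rh-positive) = 1/2 × 1 = 1/2.

1/2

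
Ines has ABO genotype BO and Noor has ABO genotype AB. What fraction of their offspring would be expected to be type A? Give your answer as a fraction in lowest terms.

1/4

ABO cross BO × AB → offspring phenotypes: 1/4 A, 1/2 B, 1/4 AB.
So P(type A) = 1/4.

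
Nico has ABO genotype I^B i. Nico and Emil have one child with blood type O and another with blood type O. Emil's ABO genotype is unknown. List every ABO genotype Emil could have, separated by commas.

For each candidate genotype of Emil, check whether crossing it with I^B i can produce every observed child phenotype.
  I^A I^A → possible child types {A, AB} ✗
  I^A I^B → possible child types {A, B, AB} ✗
  I^A i → possible child types {O, A, B, AB} ✓
  I^B I^B → possible child types {B} ✗
  I^B i → possible child types {O, B} ✓
  i i → possible child types {O, B} ✓

I^A i, I^B i, i i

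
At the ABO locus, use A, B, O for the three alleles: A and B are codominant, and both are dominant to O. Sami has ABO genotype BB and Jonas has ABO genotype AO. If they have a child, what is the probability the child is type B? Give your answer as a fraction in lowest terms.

ABO cross BB × AO → offspring phenotypes: 1/2 B, 1/2 AB.
So P(type B) = 1/2.

1/2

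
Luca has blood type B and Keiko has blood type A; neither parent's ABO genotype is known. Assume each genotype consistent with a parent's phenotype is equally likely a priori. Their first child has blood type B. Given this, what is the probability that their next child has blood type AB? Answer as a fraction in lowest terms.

5/12

Possible genotypes: Luca ∈ {I^B I^B, I^B i}; Keiko ∈ {I^A I^A, I^A i}.
Weight each parental genotype pair by prior × P(type-B child):
  I^B I^B × I^A i: posterior weight 2/3; P(next child type AB) = 1/2.
  I^B i × I^A i: posterior weight 1/3; P(next child type AB) = 1/4.
Weighted sum = 5/12.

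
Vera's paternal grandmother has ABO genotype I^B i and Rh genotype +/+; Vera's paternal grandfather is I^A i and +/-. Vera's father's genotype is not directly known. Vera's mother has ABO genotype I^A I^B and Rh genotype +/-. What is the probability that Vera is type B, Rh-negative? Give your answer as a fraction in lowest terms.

Vera's father's ABO genotype from I^B i × I^A i: 1/4 I^A I^B, 1/4 I^A i, 1/4 I^B i, 1/4 i i.
Crossing each possibility with the mother I^A I^B and summing P(type B): 1/4·1/4 + 1/4·1/4 + 1/4·1/2 + 1/4·1/2 = 3/8.
Similarly for Rh via the father's Rh distribution: P(Rh-) = 1/8.
Independent loci: 3/8 × 1/8 = 3/64.

3/64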